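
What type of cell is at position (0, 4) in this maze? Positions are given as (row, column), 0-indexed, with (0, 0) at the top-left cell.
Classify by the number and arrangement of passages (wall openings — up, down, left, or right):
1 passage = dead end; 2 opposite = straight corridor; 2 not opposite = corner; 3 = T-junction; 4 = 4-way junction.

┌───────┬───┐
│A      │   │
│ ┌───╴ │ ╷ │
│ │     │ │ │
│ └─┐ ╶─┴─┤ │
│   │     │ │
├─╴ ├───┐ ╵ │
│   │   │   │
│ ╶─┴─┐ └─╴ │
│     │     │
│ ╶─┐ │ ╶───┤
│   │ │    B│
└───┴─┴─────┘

Checking cell at (0, 4):
Number of passages: 2
Cell type: corner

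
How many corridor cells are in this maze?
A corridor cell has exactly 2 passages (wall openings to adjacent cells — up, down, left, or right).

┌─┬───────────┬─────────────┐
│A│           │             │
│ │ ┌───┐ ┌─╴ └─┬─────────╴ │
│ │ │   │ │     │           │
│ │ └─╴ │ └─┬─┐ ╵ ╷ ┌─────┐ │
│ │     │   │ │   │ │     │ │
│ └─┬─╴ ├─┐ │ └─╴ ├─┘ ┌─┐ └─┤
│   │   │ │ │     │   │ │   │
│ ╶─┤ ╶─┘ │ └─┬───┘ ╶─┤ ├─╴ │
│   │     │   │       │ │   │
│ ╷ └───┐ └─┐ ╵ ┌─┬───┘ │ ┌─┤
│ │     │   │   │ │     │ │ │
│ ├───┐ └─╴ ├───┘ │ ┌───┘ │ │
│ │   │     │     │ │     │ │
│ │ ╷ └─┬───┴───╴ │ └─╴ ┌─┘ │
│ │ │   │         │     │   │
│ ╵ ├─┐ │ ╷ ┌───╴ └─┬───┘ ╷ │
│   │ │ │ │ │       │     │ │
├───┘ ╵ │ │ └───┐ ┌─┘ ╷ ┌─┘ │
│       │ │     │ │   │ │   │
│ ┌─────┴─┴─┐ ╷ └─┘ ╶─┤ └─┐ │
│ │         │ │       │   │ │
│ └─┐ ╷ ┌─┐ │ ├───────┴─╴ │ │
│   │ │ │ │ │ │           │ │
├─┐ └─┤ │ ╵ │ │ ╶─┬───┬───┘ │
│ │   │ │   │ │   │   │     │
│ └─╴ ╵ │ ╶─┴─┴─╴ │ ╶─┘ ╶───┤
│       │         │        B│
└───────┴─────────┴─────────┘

Counting cells with exactly 2 passages:
Total corridor cells: 141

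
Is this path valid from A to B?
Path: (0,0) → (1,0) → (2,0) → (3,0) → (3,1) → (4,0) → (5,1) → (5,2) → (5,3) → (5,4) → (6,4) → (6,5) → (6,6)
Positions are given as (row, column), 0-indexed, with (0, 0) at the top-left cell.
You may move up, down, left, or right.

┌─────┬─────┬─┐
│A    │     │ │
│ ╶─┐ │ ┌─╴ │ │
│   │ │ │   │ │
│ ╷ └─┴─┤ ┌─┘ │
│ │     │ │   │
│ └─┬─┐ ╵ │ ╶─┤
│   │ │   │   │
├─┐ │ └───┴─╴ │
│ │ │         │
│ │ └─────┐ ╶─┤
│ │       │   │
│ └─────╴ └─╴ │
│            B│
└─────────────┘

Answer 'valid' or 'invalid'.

Checking path validity:
Result: Invalid move at step 5: cannot move from (3, 1) to (4, 0).

invalid

Correct solution:

┌─────┬─────┬─┐
│A    │     │ │
│ ╶─┐ │ ┌─╴ │ │
│↓  │ │ │   │ │
│ ╷ └─┴─┤ ┌─┘ │
│↓│     │ │   │
│ └─┬─┐ ╵ │ ╶─┤
│↳ ↓│ │   │   │
├─┐ │ └───┴─╴ │
│ │↓│         │
│ │ └─────┐ ╶─┤
│ │↳ → → ↓│   │
│ └─────╴ └─╴ │
│        ↳ → B│
└─────────────┘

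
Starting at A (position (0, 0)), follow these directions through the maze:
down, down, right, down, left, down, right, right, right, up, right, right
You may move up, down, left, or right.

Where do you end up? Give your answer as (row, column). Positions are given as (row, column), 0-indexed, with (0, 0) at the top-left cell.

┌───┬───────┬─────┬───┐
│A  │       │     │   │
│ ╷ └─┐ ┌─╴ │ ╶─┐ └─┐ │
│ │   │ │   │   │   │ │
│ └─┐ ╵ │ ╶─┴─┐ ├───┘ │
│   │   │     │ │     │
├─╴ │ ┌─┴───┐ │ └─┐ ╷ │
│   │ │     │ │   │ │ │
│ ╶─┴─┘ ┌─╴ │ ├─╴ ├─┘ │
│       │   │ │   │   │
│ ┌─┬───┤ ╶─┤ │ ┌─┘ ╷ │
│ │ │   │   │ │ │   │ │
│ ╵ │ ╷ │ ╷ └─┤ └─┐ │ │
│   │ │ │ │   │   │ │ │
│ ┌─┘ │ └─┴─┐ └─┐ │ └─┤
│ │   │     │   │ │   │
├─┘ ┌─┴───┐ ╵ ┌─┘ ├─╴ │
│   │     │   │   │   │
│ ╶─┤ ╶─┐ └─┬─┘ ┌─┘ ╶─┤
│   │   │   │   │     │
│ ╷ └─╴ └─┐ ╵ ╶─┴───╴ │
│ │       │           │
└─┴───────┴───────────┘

Following directions step by step:
Start: (0, 0)
  down: (0, 0) → (1, 0)
  down: (1, 0) → (2, 0)
  right: (2, 0) → (2, 1)
  down: (2, 1) → (3, 1)
  left: (3, 1) → (3, 0)
  down: (3, 0) → (4, 0)
  right: (4, 0) → (4, 1)
  right: (4, 1) → (4, 2)
  right: (4, 2) → (4, 3)
  up: (4, 3) → (3, 3)
  right: (3, 3) → (3, 4)
  right: (3, 4) → (3, 5)
Final position: (3, 5)

Path taken:

┌───┬───────┬─────┬───┐
│A  │       │     │   │
│ ╷ └─┐ ┌─╴ │ ╶─┐ └─┐ │
│↓│   │ │   │   │   │ │
│ └─┐ ╵ │ ╶─┴─┐ ├───┘ │
│↳ ↓│   │     │ │     │
├─╴ │ ┌─┴───┐ │ └─┐ ╷ │
│↓ ↲│ │↱ → B│ │   │ │ │
│ ╶─┴─┘ ┌─╴ │ ├─╴ ├─┘ │
│↳ → → ↑│   │ │   │   │
│ ┌─┬───┤ ╶─┤ │ ┌─┘ ╷ │
│ │ │   │   │ │ │   │ │
│ ╵ │ ╷ │ ╷ └─┤ └─┐ │ │
│   │ │ │ │   │   │ │ │
│ ┌─┘ │ └─┴─┐ └─┐ │ └─┤
│ │   │     │   │ │   │
├─┘ ┌─┴───┐ ╵ ┌─┘ ├─╴ │
│   │     │   │   │   │
│ ╶─┤ ╶─┐ └─┬─┘ ┌─┘ ╶─┤
│   │   │   │   │     │
│ ╷ └─╴ └─┐ ╵ ╶─┴───╴ │
│ │       │           │
└─┴───────┴───────────┘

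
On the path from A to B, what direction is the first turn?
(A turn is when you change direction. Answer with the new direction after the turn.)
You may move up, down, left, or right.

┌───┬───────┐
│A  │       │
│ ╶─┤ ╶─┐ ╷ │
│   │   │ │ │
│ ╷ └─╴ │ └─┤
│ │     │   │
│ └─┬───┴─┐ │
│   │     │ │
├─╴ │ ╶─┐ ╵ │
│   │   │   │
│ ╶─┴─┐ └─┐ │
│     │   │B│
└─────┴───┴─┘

Directions: down, right, down, right, right, up, left, up, right, right, down, down, right, down, down, down
First turn direction: right

Solution:

┌───┬───────┐
│A  │↱ → ↓  │
│ ╶─┤ ╶─┐ ╷ │
│↳ ↓│↑ ↰│↓│ │
│ ╷ └─╴ │ └─┤
│ │↳ → ↑│↳ ↓│
│ └─┬───┴─┐ │
│   │     │↓│
├─╴ │ ╶─┐ ╵ │
│   │   │  ↓│
│ ╶─┴─┐ └─┐ │
│     │   │B│
└─────┴───┴─┘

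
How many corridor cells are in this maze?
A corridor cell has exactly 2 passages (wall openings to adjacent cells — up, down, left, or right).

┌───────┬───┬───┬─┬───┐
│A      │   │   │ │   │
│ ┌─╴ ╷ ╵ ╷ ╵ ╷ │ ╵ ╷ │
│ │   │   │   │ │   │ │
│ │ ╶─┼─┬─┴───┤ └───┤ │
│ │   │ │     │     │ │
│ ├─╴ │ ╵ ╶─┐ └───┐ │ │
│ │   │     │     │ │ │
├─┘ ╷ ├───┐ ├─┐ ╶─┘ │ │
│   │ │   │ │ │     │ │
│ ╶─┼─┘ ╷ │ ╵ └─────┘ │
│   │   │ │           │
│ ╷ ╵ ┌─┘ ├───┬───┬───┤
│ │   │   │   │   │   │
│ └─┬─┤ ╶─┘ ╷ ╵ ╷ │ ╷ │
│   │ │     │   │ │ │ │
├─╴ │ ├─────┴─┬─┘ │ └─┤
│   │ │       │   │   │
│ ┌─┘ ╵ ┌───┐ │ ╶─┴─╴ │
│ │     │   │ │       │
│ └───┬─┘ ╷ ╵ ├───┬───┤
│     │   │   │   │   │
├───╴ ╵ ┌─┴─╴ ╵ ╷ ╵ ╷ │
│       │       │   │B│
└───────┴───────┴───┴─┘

Counting cells with exactly 2 passages:
Total corridor cells: 110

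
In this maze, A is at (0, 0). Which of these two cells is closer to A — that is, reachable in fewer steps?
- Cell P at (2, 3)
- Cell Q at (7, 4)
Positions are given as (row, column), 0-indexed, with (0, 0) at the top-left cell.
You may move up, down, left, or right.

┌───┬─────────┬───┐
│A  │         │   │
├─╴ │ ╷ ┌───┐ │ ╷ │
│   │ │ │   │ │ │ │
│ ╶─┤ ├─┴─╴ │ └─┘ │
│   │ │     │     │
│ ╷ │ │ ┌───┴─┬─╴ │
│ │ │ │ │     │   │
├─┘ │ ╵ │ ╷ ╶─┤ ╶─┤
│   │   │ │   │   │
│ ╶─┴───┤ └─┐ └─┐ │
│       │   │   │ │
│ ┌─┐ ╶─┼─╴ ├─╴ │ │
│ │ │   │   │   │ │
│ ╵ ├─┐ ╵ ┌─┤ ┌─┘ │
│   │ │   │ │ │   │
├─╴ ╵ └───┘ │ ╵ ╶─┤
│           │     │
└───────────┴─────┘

Shortest path A → P at (2, 3): 55 steps
Shortest path A → Q at (7, 4): 15 steps

Q is closer (15 steps vs 55 steps).

Path to P:

┌───┬─────────┬───┐
│A ↓│↓ ← ← ← ↰│   │
├─╴ │ ╷ ┌───┐ │ ╷ │
│↓ ↲│↓│ │   │↑│ │ │
│ ╶─┤ ├─┴─╴ │ └─┘ │
│↳ ↓│↓│P    │↑ ← ↰│
│ ╷ │ │ ┌───┴─┬─╴ │
│ │↓│↓│↑│↱ ↓  │↱ ↑│
├─┘ │ ╵ │ ╷ ╶─┤ ╶─┤
│↓ ↲│↳ ↑│↑│↳ ↓│↑ ↰│
│ ╶─┴───┤ └─┐ └─┐ │
│↳ → ↓  │↑ ↰│↳ ↓│↑│
│ ┌─┐ ╶─┼─╴ ├─╴ │ │
│ │ │↳ ↓│↱ ↑│↓ ↲│↑│
│ ╵ ├─┐ ╵ ┌─┤ ┌─┘ │
│   │ │↳ ↑│ │↓│↱ ↑│
├─╴ ╵ └───┘ │ ╵ ╶─┤
│           │↳ ↑  │
└───────────┴─────┘

Path to Q:

┌───┬─────────┬───┐
│A ↓│         │   │
├─╴ │ ╷ ┌───┐ │ ╷ │
│↓ ↲│ │ │   │ │ │ │
│ ╶─┤ ├─┴─╴ │ └─┘ │
│↳ ↓│ │     │     │
│ ╷ │ │ ┌───┴─┬─╴ │
│ │↓│ │ │     │   │
├─┘ │ ╵ │ ╷ ╶─┤ ╶─┤
│↓ ↲│   │ │   │   │
│ ╶─┴───┤ └─┐ └─┐ │
│↳ → ↓  │   │   │ │
│ ┌─┐ ╶─┼─╴ ├─╴ │ │
│ │ │↳ ↓│   │   │ │
│ ╵ ├─┐ ╵ ┌─┤ ┌─┘ │
│   │ │↳ Q│ │ │   │
├─╴ ╵ └───┘ │ ╵ ╶─┤
│           │     │
└───────────┴─────┘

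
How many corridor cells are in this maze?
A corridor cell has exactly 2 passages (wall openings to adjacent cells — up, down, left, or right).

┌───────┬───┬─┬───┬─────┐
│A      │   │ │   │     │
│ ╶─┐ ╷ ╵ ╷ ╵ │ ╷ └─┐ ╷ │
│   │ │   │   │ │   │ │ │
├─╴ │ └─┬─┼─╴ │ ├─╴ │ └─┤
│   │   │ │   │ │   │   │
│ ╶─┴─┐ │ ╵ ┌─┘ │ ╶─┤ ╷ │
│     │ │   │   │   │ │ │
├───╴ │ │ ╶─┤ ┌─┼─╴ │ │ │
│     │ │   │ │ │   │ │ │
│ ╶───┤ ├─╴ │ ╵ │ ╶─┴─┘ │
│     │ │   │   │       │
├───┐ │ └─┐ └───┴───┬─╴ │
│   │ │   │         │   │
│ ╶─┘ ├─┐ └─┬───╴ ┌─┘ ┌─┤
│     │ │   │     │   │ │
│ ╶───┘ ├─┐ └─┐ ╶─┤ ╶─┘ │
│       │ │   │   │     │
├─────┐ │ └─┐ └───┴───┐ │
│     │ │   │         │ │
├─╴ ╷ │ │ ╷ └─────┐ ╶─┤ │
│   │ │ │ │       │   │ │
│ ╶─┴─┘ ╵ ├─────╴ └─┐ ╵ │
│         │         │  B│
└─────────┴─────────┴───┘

Counting cells with exactly 2 passages:
Total corridor cells: 108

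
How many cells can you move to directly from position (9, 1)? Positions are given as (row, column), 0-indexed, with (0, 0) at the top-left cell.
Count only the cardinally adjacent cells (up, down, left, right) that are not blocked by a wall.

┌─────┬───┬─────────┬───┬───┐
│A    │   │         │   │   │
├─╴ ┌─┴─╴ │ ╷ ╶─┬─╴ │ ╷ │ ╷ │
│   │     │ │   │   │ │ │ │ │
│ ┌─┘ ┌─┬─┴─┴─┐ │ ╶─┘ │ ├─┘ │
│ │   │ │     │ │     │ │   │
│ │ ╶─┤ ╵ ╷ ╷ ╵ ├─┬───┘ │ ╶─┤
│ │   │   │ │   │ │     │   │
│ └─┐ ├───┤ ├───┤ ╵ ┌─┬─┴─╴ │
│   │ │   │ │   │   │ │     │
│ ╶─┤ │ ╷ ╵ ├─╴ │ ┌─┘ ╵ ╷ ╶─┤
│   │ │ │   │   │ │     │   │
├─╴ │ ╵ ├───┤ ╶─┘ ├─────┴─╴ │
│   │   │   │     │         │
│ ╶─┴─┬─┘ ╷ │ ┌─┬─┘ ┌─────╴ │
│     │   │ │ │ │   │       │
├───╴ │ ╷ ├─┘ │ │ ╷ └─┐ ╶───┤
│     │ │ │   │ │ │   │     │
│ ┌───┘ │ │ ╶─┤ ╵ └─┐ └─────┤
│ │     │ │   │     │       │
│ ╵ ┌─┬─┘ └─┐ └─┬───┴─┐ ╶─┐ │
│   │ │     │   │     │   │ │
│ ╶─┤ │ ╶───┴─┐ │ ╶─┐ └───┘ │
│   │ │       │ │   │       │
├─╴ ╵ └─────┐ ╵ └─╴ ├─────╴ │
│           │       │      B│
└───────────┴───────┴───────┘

Checking passable neighbors of (9, 1):
Neighbors: (10, 1), (9, 2)
Count: 2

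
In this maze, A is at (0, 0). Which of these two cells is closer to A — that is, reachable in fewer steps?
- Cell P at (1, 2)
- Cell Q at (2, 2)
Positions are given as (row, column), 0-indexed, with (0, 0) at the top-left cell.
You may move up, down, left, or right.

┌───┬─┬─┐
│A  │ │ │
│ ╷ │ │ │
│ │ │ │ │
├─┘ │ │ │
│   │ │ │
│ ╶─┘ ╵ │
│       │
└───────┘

Shortest path A → P at (1, 2): 9 steps
Shortest path A → Q at (2, 2): 8 steps

Q is closer (8 steps vs 9 steps).

Path to P:

┌───┬─┬─┐
│A ↓│ │ │
│ ╷ │ │ │
│ │↓│P│ │
├─┘ │ │ │
│↓ ↲│↑│ │
│ ╶─┘ ╵ │
│↳ → ↑  │
└───────┘

Path to Q:

┌───┬─┬─┐
│A ↓│ │ │
│ ╷ │ │ │
│ │↓│ │ │
├─┘ │ │ │
│↓ ↲│Q│ │
│ ╶─┘ ╵ │
│↳ → ↑  │
└───────┘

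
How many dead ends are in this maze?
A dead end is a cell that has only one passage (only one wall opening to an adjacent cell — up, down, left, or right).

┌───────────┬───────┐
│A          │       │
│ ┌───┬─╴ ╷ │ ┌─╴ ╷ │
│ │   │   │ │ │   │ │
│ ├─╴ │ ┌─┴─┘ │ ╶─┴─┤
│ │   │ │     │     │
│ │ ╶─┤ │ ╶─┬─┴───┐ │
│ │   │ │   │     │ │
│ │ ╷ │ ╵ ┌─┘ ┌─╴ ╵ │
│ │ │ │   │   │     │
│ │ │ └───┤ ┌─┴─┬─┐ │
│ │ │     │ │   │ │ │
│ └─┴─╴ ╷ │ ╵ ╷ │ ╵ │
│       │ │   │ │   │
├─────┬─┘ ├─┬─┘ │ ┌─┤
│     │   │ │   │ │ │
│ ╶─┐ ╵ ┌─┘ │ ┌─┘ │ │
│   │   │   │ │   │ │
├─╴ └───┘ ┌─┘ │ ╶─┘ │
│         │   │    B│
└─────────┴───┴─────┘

Checking each cell for number of passages:

Dead ends found at positions:
  (1, 1)
  (1, 5)
  (1, 9)
  (3, 5)
  (4, 7)
  (5, 1)
  (5, 8)
  (7, 5)
  (7, 9)
  (9, 0)
  (9, 5)
Total dead ends: 11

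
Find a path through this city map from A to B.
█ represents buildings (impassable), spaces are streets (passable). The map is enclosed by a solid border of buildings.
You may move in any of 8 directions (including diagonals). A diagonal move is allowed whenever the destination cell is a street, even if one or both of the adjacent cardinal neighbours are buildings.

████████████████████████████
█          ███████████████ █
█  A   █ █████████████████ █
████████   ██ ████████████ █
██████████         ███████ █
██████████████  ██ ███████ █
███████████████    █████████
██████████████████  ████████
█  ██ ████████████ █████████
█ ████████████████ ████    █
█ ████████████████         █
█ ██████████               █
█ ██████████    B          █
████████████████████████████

Finding the shortest path from A to B:
Movement: 8-directional
Path length: 20 steps
Directions: right → right → right → up-right → down-right → down-right → right → down-right → right → right → right → down-right → down-right → right → down-right → down → down → down → down-left → down-left

Solution:

████████████████████████████
█      ↘   ███████████████ █
█  A→→↗█↘█████████████████ █
████████ →↘██ ████████████ █
██████████ →→→↘    ███████ █
██████████████ ↘██ ███████ █
███████████████ →↘ █████████
██████████████████↓ ████████
█  ██ ████████████↓█████████
█ ████████████████↓████    █
█ ████████████████↙        █
█ ██████████     ↙         █
█ ██████████    B          █
████████████████████████████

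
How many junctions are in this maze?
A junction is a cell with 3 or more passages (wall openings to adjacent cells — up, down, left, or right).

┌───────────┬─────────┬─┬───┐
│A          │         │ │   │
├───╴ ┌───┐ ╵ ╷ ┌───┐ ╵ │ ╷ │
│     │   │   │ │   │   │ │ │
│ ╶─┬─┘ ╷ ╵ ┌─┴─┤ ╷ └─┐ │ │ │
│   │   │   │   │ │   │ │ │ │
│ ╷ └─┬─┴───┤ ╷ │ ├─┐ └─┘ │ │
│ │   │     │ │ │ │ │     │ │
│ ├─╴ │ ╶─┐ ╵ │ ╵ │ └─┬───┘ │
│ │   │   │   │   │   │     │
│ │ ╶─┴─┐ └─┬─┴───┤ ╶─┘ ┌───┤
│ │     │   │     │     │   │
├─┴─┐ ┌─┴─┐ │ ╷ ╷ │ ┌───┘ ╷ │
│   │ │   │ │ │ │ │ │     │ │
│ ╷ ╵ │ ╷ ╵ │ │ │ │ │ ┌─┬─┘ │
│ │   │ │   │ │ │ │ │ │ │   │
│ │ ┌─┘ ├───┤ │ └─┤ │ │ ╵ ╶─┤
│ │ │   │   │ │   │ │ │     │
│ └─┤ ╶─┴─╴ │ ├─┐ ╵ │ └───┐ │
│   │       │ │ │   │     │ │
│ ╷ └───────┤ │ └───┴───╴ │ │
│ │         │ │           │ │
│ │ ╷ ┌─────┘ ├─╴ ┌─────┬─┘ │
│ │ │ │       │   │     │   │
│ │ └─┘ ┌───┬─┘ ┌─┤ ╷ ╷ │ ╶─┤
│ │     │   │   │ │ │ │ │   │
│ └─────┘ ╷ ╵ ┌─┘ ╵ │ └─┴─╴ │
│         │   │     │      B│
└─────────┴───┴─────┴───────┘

Checking each cell for number of passages:

Junctions found (3+ passages):
  (0, 2): 3 passages
  (0, 7): 3 passages
  (1, 5): 3 passages
  (1, 11): 3 passages
  (2, 0): 3 passages
  (4, 9): 3 passages
  (5, 2): 3 passages
  (5, 7): 3 passages
  (5, 9): 3 passages
  (7, 1): 3 passages
  (8, 12): 3 passages
  (9, 0): 3 passages
  (10, 1): 3 passages
  (10, 2): 3 passages
  (10, 8): 3 passages
  (11, 10): 3 passages
  (13, 8): 3 passages
Total junctions: 17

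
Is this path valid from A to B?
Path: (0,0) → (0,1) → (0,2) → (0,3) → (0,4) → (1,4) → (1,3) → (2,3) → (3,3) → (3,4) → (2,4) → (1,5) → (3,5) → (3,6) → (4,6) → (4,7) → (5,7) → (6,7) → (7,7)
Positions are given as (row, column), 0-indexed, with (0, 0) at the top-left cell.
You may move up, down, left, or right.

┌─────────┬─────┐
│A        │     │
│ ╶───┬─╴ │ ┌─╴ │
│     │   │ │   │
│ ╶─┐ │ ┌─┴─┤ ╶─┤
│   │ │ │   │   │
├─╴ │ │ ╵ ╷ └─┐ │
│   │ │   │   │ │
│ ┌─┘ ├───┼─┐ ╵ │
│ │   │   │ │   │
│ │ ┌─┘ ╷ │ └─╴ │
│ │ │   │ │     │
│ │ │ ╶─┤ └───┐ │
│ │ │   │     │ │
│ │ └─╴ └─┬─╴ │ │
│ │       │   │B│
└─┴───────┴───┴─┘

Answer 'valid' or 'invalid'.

Checking path validity:
Result: Invalid move at step 11: cannot move from (2, 4) to (1, 5).

invalid

Correct solution:

┌─────────┬─────┐
│A → → → ↓│     │
│ ╶───┬─╴ │ ┌─╴ │
│     │↓ ↲│ │   │
│ ╶─┐ │ ┌─┴─┤ ╶─┤
│   │ │↓│↱ ↓│   │
├─╴ │ │ ╵ ╷ └─┐ │
│   │ │↳ ↑│↳ ↓│ │
│ ┌─┘ ├───┼─┐ ╵ │
│ │   │   │ │↳ ↓│
│ │ ┌─┘ ╷ │ └─╴ │
│ │ │   │ │    ↓│
│ │ │ ╶─┤ └───┐ │
│ │ │   │     │↓│
│ │ └─╴ └─┬─╴ │ │
│ │       │   │B│
└─┴───────┴───┴─┘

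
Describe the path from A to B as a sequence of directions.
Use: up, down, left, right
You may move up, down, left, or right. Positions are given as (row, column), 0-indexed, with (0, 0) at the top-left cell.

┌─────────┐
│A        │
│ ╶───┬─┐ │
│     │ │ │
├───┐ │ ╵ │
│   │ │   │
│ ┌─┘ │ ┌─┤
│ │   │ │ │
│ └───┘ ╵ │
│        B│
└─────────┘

Finding the path and converting it to directions:
Path through cells: (0,0) → (0,1) → (0,2) → (0,3) → (0,4) → (1,4) → (2,4) → (2,3) → (3,3) → (4,3) → (4,4)
Directions: right, right, right, right, down, down, left, down, down, right

Solution:

┌─────────┐
│A → → → ↓│
│ ╶───┬─┐ │
│     │ │↓│
├───┐ │ ╵ │
│   │ │↓ ↲│
│ ┌─┘ │ ┌─┤
│ │   │↓│ │
│ └───┘ ╵ │
│      ↳ B│
└─────────┘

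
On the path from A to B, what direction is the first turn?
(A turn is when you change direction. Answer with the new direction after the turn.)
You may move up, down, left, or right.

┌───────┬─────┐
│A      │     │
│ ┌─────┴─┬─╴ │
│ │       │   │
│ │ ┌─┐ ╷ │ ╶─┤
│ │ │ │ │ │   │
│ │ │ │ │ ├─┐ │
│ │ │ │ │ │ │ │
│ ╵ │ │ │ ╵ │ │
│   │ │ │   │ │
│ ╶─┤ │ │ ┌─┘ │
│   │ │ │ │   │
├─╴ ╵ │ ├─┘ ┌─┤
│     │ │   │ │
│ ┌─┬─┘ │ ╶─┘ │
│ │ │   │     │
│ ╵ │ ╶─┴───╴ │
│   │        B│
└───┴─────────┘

Directions: down, down, down, down, right, up, up, up, right, right, down, down, down, down, down, down, left, down, right, right, right, right
First turn direction: right

Solution:

┌───────┬─────┐
│A      │     │
│ ┌─────┴─┬─╴ │
│↓│↱ → ↓  │   │
│ │ ┌─┐ ╷ │ ╶─┤
│↓│↑│ │↓│ │   │
│ │ │ │ │ ├─┐ │
│↓│↑│ │↓│ │ │ │
│ ╵ │ │ │ ╵ │ │
│↳ ↑│ │↓│   │ │
│ ╶─┤ │ │ ┌─┘ │
│   │ │↓│ │   │
├─╴ ╵ │ ├─┘ ┌─┤
│     │↓│   │ │
│ ┌─┬─┘ │ ╶─┘ │
│ │ │↓ ↲│     │
│ ╵ │ ╶─┴───╴ │
│   │↳ → → → B│
└───┴─────────┘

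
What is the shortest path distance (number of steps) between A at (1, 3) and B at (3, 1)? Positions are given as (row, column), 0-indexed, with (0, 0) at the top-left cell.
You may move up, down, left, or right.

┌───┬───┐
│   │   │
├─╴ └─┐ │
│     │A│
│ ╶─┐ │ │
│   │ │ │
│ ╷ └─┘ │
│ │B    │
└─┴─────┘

Finding path from (1, 3) to (3, 1):
Path: (1,3) → (2,3) → (3,3) → (3,2) → (3,1)
Distance: 4 steps

Solution:

┌───┬───┐
│   │   │
├─╴ └─┐ │
│     │A│
│ ╶─┐ │ │
│   │ │↓│
│ ╷ └─┘ │
│ │B ← ↲│
└─┴─────┘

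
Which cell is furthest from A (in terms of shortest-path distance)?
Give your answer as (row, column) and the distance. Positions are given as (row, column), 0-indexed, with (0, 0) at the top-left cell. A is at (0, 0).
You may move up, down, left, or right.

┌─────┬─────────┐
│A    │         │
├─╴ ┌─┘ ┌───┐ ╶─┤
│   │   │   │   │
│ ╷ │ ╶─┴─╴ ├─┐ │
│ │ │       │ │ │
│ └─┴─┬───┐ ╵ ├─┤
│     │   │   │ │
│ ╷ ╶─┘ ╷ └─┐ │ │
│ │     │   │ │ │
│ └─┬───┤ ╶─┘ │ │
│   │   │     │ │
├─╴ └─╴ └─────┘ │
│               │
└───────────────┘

Computing BFS distances from A to all cells:
Furthest cell: (2, 7)
Distance: 31 steps

Path from A to the furthest cell:

┌─────┬─────────┐
│A ↓  │↱ → → ↓  │
├─╴ ┌─┘ ┌───┐ ╶─┤
│↓ ↲│↱ ↑│   │↳ ↓│
│ ╷ │ ╶─┴─╴ ├─┐ │
│↓│ │↑ ← ← ↰│ │B│
│ └─┴─┬───┐ ╵ ├─┤
│↳ ↓  │↱ ↓│↑ ↰│ │
│ ╷ ╶─┘ ╷ └─┐ │ │
│ │↳ → ↑│↓  │↑│ │
│ └─┬───┤ ╶─┘ │ │
│   │   │↳ → ↑│ │
├─╴ └─╴ └─────┘ │
│               │
└───────────────┘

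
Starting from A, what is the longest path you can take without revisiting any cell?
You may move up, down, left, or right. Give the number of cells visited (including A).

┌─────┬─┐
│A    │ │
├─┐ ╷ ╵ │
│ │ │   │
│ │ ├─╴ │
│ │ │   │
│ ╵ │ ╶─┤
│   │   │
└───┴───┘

Finding longest simple path using DFS:
Start: (0, 0)
Longest path visits 9 cells
Path: A → right → right → down → right → down → left → down → right

Solution:

┌─────┬─┐
│A → ↓│ │
├─┐ ╷ ╵ │
│ │ │↳ ↓│
│ │ ├─╴ │
│ │ │↓ ↲│
│ ╵ │ ╶─┤
│   │↳ B│
└───┴───┘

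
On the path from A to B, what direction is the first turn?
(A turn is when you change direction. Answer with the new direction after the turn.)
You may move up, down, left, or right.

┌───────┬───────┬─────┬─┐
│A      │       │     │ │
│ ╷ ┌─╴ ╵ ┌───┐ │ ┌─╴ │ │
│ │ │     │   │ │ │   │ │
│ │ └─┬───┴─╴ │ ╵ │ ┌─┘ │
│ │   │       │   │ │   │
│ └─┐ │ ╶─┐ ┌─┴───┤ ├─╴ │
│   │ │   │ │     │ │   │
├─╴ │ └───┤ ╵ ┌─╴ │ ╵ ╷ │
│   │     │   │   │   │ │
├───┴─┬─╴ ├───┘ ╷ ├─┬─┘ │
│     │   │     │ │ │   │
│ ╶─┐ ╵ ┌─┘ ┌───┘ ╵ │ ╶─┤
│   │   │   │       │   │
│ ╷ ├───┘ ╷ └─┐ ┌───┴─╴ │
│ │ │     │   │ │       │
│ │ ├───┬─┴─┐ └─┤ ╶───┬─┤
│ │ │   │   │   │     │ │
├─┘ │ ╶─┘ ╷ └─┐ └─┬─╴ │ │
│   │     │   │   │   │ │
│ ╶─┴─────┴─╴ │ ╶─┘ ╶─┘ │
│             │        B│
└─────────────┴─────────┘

Directions: right, right, right, down, right, up, right, right, right, down, down, right, up, up, right, right, down, left, down, down, down, right, up, right, down, down, left, down, right, down, left, left, left, down, right, right, down, left, down, right, right
First turn direction: down

Solution:

┌───────┬───────┬─────┬─┐
│A → → ↓│↱ → → ↓│↱ → ↓│ │
│ ╷ ┌─╴ ╵ ┌───┐ │ ┌─╴ │ │
│ │ │  ↳ ↑│   │↓│↑│↓ ↲│ │
│ │ └─┬───┴─╴ │ ╵ │ ┌─┘ │
│ │   │       │↳ ↑│↓│   │
│ └─┐ │ ╶─┐ ┌─┴───┤ ├─╴ │
│   │ │   │ │     │↓│↱ ↓│
├─╴ │ └───┤ ╵ ┌─╴ │ ╵ ╷ │
│   │     │   │   │↳ ↑│↓│
├───┴─┬─╴ ├───┘ ╷ ├─┬─┘ │
│     │   │     │ │ │↓ ↲│
│ ╶─┐ ╵ ┌─┘ ┌───┘ ╵ │ ╶─┤
│   │   │   │       │↳ ↓│
│ ╷ ├───┘ ╷ └─┐ ┌───┴─╴ │
│ │ │     │   │ │↓ ← ← ↲│
│ │ ├───┬─┴─┐ └─┤ ╶───┬─┤
│ │ │   │   │   │↳ → ↓│ │
├─┘ │ ╶─┘ ╷ └─┐ └─┬─╴ │ │
│   │     │   │   │↓ ↲│ │
│ ╶─┴─────┴─╴ │ ╶─┘ ╶─┘ │
│             │    ↳ → B│
└─────────────┴─────────┘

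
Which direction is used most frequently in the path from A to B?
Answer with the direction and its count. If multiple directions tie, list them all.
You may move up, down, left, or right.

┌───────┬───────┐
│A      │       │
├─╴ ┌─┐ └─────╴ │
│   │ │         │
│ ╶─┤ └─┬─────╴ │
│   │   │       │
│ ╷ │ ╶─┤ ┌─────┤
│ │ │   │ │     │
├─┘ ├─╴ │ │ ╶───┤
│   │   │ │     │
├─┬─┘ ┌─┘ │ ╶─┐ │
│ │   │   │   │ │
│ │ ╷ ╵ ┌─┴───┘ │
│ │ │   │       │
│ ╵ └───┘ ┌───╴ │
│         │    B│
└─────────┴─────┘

Directions: right, right, right, down, right, right, right, right, down, left, left, left, down, down, down, left, down, left, up, left, down, down, right, right, right, up, right, right, right, down
Counts: {'right': 13, 'down': 9, 'left': 6, 'up': 2}
Most common: right (13 times)

Solution:

┌───────┬───────┐
│A → → ↓│       │
├─╴ ┌─┐ └─────╴ │
│   │ │↳ → → → ↓│
│ ╶─┤ └─┬─────╴ │
│   │   │↓ ← ← ↲│
│ ╷ │ ╶─┤ ┌─────┤
│ │ │   │↓│     │
├─┘ ├─╴ │ │ ╶───┤
│   │   │↓│     │
├─┬─┘ ┌─┘ │ ╶─┐ │
│ │↓ ↰│↓ ↲│   │ │
│ │ ╷ ╵ ┌─┴───┘ │
│ │↓│↑ ↲│↱ → → ↓│
│ ╵ └───┘ ┌───╴ │
│  ↳ → → ↑│    B│
└─────────┴─────┘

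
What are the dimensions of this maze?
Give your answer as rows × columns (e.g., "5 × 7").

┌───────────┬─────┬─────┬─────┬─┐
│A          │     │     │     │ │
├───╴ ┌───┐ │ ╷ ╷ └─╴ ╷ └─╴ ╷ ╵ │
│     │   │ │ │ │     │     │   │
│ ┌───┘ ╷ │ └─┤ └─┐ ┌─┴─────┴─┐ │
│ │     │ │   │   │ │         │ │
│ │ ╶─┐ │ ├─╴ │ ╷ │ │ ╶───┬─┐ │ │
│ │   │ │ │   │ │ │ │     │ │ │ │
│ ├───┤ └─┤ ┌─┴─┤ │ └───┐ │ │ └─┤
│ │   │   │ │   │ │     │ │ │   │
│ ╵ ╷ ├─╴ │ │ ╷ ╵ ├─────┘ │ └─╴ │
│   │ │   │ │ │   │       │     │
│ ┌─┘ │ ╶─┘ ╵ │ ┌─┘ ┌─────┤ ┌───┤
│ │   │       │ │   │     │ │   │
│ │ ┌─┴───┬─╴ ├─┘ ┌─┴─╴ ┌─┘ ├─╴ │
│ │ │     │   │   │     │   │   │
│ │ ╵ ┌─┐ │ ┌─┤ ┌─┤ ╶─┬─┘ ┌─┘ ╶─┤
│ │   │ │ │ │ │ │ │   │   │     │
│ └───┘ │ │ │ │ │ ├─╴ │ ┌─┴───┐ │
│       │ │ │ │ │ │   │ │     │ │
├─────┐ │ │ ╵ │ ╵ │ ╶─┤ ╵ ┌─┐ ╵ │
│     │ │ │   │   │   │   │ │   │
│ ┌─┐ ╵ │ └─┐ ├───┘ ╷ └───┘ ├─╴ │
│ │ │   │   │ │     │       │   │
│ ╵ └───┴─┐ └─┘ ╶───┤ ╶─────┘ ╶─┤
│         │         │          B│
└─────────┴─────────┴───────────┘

Counting the maze dimensions:
Rows (vertical): 13
Columns (horizontal): 16
Dimensions: 13 × 16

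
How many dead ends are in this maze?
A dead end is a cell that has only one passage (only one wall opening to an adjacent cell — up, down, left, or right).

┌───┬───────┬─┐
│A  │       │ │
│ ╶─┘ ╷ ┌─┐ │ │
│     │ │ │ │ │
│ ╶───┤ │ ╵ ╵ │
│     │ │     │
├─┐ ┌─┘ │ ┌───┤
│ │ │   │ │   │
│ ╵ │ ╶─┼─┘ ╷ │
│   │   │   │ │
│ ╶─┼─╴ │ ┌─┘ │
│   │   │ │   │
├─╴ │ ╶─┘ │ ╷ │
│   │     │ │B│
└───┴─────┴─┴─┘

Checking each cell for number of passages:

Dead ends found at positions:
  (0, 1)
  (0, 6)
  (1, 4)
  (2, 2)
  (3, 0)
  (3, 4)
  (6, 0)
  (6, 5)
  (6, 6)
Total dead ends: 9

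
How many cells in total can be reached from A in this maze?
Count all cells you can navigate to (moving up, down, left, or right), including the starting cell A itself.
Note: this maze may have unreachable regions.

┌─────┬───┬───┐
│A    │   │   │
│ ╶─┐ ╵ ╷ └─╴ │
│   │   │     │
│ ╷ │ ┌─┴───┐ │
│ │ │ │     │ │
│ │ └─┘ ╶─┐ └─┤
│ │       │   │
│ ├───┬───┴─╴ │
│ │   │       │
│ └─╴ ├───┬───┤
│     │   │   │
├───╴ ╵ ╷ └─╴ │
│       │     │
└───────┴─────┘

Using BFS/flood-fill to find all reachable cells from A:
Maze size: 7 × 7 = 49 total cells
All cells are reachable — the maze is fully connected.
Reachable cells: 49

Reachable region (· marks reachable cells):

┌─────┬───┬───┐
│A · ·│· ·│· ·│
│ ╶─┐ ╵ ╷ └─╴ │
│· ·│· ·│· · ·│
│ ╷ │ ┌─┴───┐ │
│·│·│·│· · ·│·│
│ │ └─┘ ╶─┐ └─┤
│·│· · · ·│· ·│
│ ├───┬───┴─╴ │
│·│· ·│· · · ·│
│ └─╴ ├───┬───┤
│· · ·│· ·│· ·│
├───╴ ╵ ╷ └─╴ │
│· · · ·│· · ·│
└───────┴─────┘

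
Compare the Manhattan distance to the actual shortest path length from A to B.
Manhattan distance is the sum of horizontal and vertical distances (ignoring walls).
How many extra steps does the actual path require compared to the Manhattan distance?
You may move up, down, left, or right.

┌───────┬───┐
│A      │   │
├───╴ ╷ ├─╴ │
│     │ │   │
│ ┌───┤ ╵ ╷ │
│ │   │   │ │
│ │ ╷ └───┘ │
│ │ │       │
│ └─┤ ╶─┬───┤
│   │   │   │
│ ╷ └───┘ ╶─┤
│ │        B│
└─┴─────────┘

Manhattan distance: |5 - 0| + |5 - 0| = 10
Actual path length: 14
Extra steps: 14 - 10 = 4

Solution:

┌───────┬───┐
│A → ↓  │   │
├───╴ ╷ ├─╴ │
│↓ ← ↲│ │   │
│ ┌───┤ ╵ ╷ │
│↓│   │   │ │
│ │ ╷ └───┘ │
│↓│ │       │
│ └─┤ ╶─┬───┤
│↳ ↓│   │   │
│ ╷ └───┘ ╶─┤
│ │↳ → → → B│
└─┴─────────┘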